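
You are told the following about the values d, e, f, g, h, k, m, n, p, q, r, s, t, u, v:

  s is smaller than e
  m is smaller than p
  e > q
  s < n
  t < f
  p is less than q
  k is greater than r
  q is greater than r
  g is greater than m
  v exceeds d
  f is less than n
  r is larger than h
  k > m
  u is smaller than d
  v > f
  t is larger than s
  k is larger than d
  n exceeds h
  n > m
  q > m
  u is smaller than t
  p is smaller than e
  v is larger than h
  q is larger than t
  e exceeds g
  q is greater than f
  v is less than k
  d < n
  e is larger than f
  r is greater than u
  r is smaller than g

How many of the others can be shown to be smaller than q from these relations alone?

8

From q the given relations immediately reach t, m, r, f, p.
From those, h, u, s — 8 in total.
Nothing else is reachable below q; 8 in all.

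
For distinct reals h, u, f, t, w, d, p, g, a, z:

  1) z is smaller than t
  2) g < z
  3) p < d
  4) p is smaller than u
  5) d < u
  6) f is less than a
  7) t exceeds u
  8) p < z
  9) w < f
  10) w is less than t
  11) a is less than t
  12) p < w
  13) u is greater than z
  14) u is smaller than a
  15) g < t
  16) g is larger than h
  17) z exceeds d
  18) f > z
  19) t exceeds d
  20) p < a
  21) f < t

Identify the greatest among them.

t

Chaining downward from t: directly below it, d, w, g, z, f, u, a; then h, p.
That covers every other element, and nothing is given above t, so t is the greatest.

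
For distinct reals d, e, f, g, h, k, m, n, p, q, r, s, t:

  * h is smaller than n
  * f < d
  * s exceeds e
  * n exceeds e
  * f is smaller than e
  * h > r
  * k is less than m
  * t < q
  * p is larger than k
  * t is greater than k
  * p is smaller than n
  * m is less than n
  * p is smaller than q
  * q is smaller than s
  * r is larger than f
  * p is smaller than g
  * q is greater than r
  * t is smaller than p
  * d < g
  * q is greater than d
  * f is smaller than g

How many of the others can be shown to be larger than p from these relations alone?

4

Directly above p: g, q, n.
One step further: s (4 so far).
No other element is forced above p by the given relations, so the count is 4.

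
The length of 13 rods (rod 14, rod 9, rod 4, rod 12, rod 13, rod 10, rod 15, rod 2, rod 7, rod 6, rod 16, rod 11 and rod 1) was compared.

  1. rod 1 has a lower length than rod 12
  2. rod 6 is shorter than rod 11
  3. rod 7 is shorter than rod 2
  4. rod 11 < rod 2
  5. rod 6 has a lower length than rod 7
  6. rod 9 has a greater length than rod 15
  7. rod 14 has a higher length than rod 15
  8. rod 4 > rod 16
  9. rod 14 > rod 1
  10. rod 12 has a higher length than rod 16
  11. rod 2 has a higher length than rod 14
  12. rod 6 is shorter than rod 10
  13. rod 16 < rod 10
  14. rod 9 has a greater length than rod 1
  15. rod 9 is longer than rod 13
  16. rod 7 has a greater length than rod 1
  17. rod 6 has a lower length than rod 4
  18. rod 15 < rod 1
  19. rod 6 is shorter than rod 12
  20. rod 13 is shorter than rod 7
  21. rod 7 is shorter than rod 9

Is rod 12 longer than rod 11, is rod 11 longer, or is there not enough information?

undetermined

Following every chain through rod 11: above rod 11 we get rod 2; below rod 11 we get rod 6.
rod 12 is not reached, and no chain runs the other way from rod 12 to rod 11.
So the given relations leave the order of rod 11 and rod 12 undetermined.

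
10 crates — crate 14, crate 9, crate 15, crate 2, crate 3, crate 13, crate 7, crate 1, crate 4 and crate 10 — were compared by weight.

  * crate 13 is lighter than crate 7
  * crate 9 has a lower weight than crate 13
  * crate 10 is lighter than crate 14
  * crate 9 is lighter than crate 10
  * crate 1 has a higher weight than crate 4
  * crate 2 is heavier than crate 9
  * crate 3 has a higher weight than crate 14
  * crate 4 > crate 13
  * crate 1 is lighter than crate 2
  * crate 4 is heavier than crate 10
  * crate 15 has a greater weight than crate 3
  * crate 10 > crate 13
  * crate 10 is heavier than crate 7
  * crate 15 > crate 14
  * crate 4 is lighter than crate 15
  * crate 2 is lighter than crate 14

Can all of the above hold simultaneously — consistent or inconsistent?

Every relation is compatible with crate 9 < crate 13 < crate 7 < crate 10 < crate 4 < crate 1 < crate 2 < crate 14 < crate 3 < crate 15; the set is consistent.

consistent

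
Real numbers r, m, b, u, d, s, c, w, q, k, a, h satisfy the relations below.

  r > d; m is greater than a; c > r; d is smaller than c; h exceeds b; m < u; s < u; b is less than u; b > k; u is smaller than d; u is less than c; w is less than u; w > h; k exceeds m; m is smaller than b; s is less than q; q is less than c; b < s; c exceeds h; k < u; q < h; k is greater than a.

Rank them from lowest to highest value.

a < m < k < b < s < q < h < w < u < d < r < c

Each adjacent pair is fixed by a given relation: a < m; m < k; k < b; b < s; s < q; q < h; h < w; w < u; u < d; d < r; r < c. Chaining them end to end gives the full order.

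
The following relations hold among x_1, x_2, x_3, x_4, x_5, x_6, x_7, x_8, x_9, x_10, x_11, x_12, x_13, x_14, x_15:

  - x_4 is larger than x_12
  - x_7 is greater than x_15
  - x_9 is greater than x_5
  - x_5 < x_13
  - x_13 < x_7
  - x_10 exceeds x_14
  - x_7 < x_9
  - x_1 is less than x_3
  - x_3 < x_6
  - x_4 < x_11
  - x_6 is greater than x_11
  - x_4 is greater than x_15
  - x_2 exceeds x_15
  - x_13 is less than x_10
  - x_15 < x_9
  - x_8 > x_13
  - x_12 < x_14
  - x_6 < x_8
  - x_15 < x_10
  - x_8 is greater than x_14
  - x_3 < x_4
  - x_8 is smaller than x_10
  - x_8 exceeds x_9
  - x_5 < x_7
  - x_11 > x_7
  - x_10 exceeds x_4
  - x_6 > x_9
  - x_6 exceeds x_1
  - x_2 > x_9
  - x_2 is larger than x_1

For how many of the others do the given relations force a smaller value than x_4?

4

From x_4 the given relations immediately reach x_12, x_3, x_15.
From those, x_1 — 4 in total.
Nothing else is reachable below x_4; 4 in all.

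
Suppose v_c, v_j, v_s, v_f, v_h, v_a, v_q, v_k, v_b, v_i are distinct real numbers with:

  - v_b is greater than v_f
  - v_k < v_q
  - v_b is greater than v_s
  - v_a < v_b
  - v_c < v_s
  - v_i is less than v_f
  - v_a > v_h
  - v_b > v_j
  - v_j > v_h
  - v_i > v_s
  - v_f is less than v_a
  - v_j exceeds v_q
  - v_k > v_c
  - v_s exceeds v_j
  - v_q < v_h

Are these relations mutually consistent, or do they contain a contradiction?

The single ordering v_c < v_k < v_q < v_h < v_j < v_s < v_i < v_f < v_a < v_b satisfies every listed relation, so no contradiction arises.

consistent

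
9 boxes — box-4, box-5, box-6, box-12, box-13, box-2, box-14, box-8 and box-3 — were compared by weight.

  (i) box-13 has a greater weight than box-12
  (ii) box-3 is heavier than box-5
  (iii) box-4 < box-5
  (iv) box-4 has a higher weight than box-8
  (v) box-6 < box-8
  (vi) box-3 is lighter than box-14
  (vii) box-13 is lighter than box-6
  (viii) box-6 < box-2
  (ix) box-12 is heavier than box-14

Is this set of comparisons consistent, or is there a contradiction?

Chaining the given relations yields box-8 < box-4 < box-5 < box-3 < box-14 < box-12 < box-13 < box-6, so box-8 < box-6. But one relation states box-6 < box-8. These cannot both hold.

inconsistent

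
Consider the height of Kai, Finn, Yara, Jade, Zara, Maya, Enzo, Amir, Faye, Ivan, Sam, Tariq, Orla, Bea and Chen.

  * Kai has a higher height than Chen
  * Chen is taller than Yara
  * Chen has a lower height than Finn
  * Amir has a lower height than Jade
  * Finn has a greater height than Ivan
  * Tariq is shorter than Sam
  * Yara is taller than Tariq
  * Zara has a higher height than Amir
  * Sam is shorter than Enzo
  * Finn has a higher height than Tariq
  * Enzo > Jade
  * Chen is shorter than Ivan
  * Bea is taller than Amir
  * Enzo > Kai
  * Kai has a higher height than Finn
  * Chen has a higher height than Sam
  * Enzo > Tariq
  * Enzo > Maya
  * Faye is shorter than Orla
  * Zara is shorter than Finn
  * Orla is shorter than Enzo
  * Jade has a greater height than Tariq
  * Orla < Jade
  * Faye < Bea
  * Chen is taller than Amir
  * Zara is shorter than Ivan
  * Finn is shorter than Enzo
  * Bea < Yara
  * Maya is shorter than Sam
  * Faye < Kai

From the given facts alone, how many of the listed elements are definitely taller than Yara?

Directly above Yara: Chen.
One step further: Ivan, Finn, Kai (4 so far).
One step further: Enzo (5 so far).
No other element is forced above Yara by the given relations, so the count is 5.

5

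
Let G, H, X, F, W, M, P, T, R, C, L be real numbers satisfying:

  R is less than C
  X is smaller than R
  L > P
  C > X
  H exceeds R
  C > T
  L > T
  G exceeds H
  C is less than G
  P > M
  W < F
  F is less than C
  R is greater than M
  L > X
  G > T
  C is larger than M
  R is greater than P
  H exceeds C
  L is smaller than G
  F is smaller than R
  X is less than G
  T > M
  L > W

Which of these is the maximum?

W is not greatest since W < F; M is not greatest since M < R; F is not greatest since F < C; T is not greatest since T < C; P is not greatest since P < L; X is not greatest since X < C; R is not greatest since R < H; C is not greatest since C < G; H is not greatest since H < G; L is not greatest since L < G.
Only G has nothing above it, so G is the maximum.

G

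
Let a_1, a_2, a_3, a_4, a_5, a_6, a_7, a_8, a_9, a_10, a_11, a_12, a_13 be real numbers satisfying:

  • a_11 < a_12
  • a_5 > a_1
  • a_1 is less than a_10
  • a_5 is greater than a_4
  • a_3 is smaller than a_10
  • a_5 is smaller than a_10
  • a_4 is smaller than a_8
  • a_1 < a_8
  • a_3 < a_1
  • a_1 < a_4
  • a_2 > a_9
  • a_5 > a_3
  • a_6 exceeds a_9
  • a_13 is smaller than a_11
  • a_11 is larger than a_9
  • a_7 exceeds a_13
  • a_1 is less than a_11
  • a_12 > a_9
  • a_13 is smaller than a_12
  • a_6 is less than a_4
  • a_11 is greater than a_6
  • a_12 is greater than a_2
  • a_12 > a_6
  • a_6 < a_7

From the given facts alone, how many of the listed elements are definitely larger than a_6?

7

Directly above a_6: a_4, a_7, a_11, a_12.
One step further: a_5, a_8 (6 so far).
One step further: a_10 (7 so far).
Nothing else is reachable above a_6; 7 in all.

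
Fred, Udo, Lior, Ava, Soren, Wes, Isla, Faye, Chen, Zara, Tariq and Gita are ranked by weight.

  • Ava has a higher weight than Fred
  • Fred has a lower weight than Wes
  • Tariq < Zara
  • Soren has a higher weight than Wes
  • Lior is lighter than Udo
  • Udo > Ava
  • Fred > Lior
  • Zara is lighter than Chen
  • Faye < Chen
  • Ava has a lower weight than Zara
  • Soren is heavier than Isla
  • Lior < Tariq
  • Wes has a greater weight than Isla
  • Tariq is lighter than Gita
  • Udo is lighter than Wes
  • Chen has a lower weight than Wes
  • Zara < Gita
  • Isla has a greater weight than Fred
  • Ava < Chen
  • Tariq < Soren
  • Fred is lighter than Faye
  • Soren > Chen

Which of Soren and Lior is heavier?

The relevant relations are Lior < Fred; Fred < Ava; Ava < Zara; Zara < Chen; Chen < Wes; Wes < Soren.
Together: Lior < Fred < Ava < Zara < Chen < Wes < Soren.
So Lior < Soren; Soren is the heavier of the two.

Soren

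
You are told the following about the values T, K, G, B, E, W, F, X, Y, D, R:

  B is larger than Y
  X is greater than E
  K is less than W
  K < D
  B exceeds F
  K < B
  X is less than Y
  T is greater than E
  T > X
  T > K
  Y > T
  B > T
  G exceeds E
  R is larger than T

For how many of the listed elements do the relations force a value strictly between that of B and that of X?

2

The relations place X below B. An element lies strictly between them when it is forced above X and also forced below B.
Above X: {T, Y, R}. Below B: {E, K, T, F, Y}.
Intersection: {T, Y} — 2.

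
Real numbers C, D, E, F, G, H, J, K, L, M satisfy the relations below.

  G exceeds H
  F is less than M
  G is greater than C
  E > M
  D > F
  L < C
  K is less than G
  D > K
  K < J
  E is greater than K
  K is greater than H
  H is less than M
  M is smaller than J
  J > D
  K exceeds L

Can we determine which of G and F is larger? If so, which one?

undetermined

Following every chain through F: above F we get D, M, J, E.
G is not reached, and no chain runs the other way from G to F.
So the given relations leave the order of F and G undetermined.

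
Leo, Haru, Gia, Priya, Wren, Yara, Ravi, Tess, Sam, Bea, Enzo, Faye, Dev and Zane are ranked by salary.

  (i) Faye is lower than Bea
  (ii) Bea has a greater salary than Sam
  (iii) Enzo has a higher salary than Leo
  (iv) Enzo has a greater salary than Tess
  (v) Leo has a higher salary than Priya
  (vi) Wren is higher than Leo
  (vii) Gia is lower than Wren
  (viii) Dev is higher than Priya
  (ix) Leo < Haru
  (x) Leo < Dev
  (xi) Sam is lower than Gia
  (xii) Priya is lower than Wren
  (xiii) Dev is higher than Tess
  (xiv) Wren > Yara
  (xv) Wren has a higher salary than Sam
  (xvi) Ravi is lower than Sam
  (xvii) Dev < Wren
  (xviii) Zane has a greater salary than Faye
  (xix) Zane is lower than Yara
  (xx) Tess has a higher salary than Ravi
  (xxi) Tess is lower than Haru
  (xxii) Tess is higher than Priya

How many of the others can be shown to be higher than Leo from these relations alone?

The elements the relations force above Leo are Dev, Haru, Enzo, Wren — no chain reaches any other.
That is 4.

4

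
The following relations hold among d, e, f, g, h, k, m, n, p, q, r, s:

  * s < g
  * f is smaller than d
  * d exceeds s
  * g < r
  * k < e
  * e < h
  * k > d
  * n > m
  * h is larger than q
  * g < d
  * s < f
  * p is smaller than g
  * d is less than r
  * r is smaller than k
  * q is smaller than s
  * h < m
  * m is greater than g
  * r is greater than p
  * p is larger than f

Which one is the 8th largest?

g

The consecutive relations fix a unique order: q < s < f < p < g < d < r < k < e < h < m < n.
The 8th largest is g.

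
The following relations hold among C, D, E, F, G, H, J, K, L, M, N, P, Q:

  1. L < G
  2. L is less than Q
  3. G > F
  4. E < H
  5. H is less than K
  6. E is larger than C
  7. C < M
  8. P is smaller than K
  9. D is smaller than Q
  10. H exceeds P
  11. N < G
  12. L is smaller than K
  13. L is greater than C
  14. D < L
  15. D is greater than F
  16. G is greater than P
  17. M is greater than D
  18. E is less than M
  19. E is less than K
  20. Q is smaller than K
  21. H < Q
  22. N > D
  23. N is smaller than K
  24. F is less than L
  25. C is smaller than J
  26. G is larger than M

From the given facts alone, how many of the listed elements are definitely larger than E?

5

Directly above E: H, M, K.
One step further: Q, G (5 so far).
No other element is forced above E by the given relations, so the count is 5.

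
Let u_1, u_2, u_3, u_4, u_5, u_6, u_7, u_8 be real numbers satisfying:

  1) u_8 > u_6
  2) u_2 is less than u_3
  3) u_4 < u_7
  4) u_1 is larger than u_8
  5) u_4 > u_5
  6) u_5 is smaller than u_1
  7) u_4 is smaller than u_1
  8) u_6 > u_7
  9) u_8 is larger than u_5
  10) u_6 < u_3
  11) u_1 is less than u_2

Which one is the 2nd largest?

Piecing the relations together gives one ordering: u_5 < u_4 < u_7 < u_6 < u_8 < u_1 < u_2 < u_3.
The 2nd largest is u_2.

u_2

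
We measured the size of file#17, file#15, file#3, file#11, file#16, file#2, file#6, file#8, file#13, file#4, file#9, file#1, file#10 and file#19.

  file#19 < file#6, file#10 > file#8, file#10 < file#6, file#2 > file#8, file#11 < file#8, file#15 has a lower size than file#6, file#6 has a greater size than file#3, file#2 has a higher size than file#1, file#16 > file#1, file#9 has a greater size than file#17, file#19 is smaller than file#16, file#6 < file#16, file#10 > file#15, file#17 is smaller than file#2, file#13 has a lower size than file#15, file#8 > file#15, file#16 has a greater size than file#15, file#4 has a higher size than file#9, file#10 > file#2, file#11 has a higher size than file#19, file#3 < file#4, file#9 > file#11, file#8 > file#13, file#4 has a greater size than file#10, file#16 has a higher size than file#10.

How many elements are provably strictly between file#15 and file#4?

Chaining upward from file#15 reaches: file#8, file#2, file#10, file#6, file#16.
Chaining downward from file#4 reaches: file#13, file#1, file#19, file#3, file#17, file#11, file#9, file#8, file#2, file#10.
Strictly between file#15 and file#4 are those in both lists: file#8, file#2, file#10 — 3 elements.

3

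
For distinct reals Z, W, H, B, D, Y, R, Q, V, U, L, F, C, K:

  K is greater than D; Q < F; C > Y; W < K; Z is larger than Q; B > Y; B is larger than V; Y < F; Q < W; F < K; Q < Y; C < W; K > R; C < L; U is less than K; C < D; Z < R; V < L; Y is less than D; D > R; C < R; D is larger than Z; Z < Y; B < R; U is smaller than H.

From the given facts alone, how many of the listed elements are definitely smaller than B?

From B the given relations immediately reach Y, V.
From those, Q, Z — 4 in total.
No other element is forced below B by the given relations, so the count is 4.

4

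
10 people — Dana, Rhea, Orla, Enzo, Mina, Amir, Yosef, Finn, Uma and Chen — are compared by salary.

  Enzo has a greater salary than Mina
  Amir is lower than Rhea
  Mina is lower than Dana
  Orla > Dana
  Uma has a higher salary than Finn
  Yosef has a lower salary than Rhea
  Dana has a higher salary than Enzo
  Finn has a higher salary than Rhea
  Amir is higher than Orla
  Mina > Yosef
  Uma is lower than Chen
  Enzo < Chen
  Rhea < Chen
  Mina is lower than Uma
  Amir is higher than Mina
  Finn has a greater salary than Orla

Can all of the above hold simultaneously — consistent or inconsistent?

consistent

The single ordering Yosef < Mina < Enzo < Dana < Orla < Amir < Rhea < Finn < Uma < Chen satisfies every listed relation, so no contradiction arises.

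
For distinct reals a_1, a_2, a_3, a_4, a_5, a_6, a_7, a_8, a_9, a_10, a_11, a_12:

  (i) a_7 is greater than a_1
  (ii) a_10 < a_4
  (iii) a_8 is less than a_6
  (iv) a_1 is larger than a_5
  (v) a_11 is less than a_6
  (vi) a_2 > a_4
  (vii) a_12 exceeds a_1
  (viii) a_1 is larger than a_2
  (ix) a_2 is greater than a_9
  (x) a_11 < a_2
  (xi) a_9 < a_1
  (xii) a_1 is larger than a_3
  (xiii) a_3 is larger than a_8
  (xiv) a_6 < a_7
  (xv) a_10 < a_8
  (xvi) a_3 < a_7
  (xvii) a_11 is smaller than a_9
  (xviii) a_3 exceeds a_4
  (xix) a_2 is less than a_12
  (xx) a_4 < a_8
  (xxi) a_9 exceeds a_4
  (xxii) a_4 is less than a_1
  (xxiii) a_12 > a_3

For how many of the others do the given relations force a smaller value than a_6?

From a_6 the given relations immediately reach a_11, a_8.
From those, a_10, a_4 — 4 in total.
No other element is forced below a_6 by the given relations, so the count is 4.

4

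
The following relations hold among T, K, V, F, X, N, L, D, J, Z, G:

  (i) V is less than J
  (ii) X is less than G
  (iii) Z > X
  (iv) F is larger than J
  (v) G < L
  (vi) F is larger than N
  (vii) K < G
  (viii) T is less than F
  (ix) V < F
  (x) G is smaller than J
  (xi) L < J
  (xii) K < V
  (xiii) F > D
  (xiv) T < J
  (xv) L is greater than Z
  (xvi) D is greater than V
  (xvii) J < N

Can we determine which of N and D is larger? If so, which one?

undetermined

Following every chain through D: above D we get F; below D we get K, V.
N is not reached, and no chain runs the other way from N to D.
So the given relations leave the order of D and N undetermined.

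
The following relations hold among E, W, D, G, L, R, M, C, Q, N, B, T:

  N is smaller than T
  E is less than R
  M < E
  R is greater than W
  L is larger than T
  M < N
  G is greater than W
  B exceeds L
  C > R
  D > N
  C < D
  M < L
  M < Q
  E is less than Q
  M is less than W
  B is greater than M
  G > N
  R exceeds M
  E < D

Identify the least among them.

M

N is not least since M < N; T is not least since N < T; L is not least since M < L; E is not least since M < E; Q is not least since M < Q; W is not least since M < W; R is not least since M < R; G is not least since W < G; C is not least since R < C; B is not least since L < B; D is not least since C < D.
Only M has nothing below it, so M is the least.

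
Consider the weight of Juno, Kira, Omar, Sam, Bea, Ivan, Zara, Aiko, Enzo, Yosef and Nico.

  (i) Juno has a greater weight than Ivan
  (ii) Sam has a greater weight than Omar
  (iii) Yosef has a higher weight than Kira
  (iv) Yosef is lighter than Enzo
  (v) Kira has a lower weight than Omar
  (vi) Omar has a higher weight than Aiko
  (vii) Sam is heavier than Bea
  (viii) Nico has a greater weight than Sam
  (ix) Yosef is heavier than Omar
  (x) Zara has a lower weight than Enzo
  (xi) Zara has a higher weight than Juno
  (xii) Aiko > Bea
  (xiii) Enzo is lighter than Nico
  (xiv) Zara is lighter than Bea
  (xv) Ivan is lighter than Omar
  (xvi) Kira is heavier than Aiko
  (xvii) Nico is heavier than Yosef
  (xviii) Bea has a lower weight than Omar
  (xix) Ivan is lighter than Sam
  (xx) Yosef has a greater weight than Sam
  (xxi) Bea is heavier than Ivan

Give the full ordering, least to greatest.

The consecutive links are each given: Ivan < Juno; Juno < Zara; Zara < Bea; Bea < Aiko; Aiko < Kira; Kira < Omar; Omar < Sam; Sam < Yosef; Yosef < Enzo; Enzo < Nico.

Ivan < Juno < Zara < Bea < Aiko < Kira < Omar < Sam < Yosef < Enzo < Nico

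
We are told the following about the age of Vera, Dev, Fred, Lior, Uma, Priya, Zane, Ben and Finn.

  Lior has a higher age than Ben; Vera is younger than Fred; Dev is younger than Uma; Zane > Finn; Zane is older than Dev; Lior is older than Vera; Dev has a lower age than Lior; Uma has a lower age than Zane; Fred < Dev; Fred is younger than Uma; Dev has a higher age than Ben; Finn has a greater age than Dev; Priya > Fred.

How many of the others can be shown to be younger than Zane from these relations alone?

6

Directly below Zane: Dev, Finn, Uma.
One step further: Ben, Fred (5 so far).
One step further: Vera (6 so far).
No other element is forced below Zane by the given relations, so the count is 6.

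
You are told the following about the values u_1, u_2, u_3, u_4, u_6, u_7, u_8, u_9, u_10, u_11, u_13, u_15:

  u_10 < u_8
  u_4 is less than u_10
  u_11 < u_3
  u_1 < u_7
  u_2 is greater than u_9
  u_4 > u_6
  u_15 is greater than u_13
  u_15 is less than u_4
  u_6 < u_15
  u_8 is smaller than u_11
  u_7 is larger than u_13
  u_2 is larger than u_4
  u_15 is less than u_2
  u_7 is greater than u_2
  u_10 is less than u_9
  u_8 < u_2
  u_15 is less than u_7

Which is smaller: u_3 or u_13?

u_13

u_13 < u_15 and u_15 < u_4 give u_13 < u_4.
Then u_4 < u_10 extends the chain to u_10.
Then u_10 < u_8 extends the chain to u_8.
Then u_8 < u_11 extends the chain to u_11.
Then u_11 < u_3 extends the chain to u_3.
So u_13 < u_3; u_13 is the smaller of the two.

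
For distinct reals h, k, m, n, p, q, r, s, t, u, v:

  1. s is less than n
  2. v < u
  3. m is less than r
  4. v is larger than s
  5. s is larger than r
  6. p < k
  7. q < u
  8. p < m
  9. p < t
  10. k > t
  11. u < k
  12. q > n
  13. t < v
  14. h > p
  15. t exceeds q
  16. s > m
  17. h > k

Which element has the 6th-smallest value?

Piecing the relations together gives one ordering: p < m < r < s < n < q < t < v < u < k < h.
Counting 6 from the smallest end gives q.

q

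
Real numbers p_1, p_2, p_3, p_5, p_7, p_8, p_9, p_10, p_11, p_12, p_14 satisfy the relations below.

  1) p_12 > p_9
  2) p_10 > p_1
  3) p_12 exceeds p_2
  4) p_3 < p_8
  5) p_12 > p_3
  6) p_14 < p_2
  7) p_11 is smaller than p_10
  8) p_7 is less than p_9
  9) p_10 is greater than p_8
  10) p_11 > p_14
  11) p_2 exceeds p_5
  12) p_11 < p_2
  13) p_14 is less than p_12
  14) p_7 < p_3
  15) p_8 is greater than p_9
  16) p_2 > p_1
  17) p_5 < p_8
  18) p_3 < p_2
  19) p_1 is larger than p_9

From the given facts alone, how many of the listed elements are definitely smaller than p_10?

The elements the relations force below p_10 are p_14, p_7, p_5, p_9, p_3, p_1, p_11, p_8 — no chain reaches any other.
That is 8.

8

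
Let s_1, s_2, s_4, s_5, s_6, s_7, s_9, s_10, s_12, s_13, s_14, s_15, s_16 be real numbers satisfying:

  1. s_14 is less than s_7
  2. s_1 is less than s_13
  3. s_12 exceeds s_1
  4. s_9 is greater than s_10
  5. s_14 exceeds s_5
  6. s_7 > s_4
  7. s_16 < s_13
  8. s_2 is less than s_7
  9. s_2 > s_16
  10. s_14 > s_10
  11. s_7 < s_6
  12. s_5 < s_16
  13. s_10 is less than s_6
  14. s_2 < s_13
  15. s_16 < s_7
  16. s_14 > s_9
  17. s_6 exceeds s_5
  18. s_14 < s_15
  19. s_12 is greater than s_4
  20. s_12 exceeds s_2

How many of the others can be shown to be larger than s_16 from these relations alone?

From s_16 the given relations immediately reach s_2, s_7, s_13.
From those, s_12, s_6 — 5 in total.
Nothing else is reachable above s_16; 5 in all.

5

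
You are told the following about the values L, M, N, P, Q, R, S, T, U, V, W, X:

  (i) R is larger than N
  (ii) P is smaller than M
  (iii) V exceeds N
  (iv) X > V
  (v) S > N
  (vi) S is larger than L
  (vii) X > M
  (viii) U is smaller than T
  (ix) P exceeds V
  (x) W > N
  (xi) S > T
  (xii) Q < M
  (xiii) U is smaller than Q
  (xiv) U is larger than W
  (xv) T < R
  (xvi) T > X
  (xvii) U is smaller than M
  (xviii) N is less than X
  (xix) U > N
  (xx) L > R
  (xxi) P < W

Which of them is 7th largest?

Piecing the relations together gives one ordering: N < V < P < W < U < Q < M < X < T < R < L < S.
The 7th largest is Q.

Q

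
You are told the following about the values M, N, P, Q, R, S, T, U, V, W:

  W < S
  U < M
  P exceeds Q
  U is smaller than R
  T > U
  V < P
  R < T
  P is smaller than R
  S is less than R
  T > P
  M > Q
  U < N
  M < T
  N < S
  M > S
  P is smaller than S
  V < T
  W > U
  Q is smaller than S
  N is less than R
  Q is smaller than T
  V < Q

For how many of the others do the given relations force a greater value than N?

4

The elements the relations force above N are S, R, M, T — no chain reaches any other.
That is 4.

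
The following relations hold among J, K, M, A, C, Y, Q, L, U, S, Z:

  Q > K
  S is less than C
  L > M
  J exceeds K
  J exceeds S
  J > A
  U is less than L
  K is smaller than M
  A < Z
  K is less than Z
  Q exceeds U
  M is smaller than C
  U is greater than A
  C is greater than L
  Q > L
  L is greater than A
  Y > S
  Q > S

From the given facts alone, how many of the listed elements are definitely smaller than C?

Directly below C: S, M, L.
One step further: A, U, K (6 so far).
No other element is forced below C by the given relations, so the count is 6.

6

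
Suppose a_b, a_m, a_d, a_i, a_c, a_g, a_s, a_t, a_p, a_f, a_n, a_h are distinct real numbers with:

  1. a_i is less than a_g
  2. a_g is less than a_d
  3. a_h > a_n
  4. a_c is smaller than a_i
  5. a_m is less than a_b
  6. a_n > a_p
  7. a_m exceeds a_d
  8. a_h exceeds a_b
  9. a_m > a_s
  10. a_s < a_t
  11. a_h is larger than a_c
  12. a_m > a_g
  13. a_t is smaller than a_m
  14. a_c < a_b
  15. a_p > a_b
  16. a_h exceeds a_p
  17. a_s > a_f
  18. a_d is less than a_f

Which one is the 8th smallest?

a_m

Piecing the relations together gives one ordering: a_c < a_i < a_g < a_d < a_f < a_s < a_t < a_m < a_b < a_p < a_n < a_h.
The 8th smallest is a_m.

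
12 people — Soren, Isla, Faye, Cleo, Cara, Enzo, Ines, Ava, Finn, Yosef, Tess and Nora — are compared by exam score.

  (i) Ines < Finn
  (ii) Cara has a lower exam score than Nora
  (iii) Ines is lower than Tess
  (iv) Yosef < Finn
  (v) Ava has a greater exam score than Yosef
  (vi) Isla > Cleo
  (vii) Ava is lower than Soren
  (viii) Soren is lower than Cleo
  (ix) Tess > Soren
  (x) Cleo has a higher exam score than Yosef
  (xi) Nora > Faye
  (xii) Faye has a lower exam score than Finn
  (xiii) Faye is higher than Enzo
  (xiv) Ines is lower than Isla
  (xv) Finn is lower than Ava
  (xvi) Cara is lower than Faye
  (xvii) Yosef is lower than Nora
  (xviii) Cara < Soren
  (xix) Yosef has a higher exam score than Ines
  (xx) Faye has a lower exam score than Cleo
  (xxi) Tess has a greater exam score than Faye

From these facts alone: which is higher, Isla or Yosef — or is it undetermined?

Link the given pairs in sequence: Yosef < Finn; Finn < Ava; Ava < Soren; Soren < Cleo; Cleo < Isla.
Chaining these gives Yosef < Finn < Ava < Soren < Cleo < Isla.
So Isla is higher.

Isla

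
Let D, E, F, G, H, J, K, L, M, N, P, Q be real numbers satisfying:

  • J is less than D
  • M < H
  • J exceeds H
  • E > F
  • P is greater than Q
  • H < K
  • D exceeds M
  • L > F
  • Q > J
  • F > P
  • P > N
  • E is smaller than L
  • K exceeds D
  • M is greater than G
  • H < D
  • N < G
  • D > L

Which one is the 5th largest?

F

Chaining the given pairs: N < G < M < H < J < Q < P < F < E < L < D < K.
Counting 5 from the largest end gives F.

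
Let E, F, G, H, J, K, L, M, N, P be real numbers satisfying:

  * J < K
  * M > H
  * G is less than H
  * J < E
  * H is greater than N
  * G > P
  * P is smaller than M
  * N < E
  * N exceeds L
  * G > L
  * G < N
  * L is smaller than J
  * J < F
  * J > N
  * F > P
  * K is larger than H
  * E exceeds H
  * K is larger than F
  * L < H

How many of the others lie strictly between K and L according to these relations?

The relations place L below K. An element lies strictly between them when it is forced above L and also forced below K.
Above L: {G, N, H, M, J, E, F}. Below K: {P, G, N, H, J, F}.
Intersection: {G, N, H, J, F} — 5.

5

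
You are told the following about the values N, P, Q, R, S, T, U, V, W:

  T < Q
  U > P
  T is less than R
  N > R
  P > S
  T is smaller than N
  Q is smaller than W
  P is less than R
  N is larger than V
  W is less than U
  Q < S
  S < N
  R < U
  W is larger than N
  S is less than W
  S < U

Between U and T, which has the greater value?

U

The relevant relations are T < Q; Q < S; S < P; P < R; R < N; N < W; W < U.
Chaining these gives T < Q < S < P < R < N < W < U.
So T < U; U is the larger of the two.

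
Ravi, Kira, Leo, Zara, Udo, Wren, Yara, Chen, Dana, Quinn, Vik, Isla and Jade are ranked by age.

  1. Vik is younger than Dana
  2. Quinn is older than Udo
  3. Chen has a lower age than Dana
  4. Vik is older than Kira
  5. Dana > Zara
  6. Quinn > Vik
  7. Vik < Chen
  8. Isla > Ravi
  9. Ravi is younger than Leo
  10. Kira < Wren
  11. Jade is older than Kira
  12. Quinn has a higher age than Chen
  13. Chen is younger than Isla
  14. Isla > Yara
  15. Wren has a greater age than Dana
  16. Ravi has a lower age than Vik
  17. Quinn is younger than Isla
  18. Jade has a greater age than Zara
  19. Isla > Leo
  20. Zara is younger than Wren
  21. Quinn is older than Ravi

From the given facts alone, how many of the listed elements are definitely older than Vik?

5

The elements the relations force above Vik are Chen, Dana, Quinn, Wren, Isla — no chain reaches any other.
That is 5.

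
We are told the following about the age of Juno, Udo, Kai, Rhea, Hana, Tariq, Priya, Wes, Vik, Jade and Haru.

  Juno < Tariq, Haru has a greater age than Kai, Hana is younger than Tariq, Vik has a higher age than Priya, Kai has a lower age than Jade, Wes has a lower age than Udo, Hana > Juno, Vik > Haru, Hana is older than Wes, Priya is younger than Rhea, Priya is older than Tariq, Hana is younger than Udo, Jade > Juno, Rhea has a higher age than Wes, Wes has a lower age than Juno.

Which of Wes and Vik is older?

Wes < Juno and Juno < Hana give Wes < Hana.
With Hana < Tariq: Wes < Juno < Hana < Tariq.
Then Tariq < Priya extends the chain to Priya.
Then Priya < Vik extends the chain to Vik.
So Wes < Vik; Vik is the older of the two.

Vik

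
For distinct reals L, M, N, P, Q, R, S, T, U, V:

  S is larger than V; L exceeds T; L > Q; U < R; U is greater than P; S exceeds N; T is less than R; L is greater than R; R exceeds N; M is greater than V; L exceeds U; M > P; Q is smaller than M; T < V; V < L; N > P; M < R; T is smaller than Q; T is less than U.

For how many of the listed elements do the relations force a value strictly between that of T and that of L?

5

The relations place T below L. An element lies strictly between them when it is forced above T and also forced below L.
Above T: {V, Q, M, U, R, S}. Below L: {V, Q, P, M, U, N, R}.
Intersection: {V, Q, M, U, R} — 5.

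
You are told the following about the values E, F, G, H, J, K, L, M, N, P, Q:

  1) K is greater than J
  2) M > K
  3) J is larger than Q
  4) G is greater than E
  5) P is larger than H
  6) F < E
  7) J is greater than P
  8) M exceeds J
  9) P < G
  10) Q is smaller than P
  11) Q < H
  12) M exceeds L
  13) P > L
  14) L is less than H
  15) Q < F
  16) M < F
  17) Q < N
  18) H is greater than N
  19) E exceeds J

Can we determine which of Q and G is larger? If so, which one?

Link the given pairs in sequence: Q < N; N < H; H < P; P < J; J < K; K < M; M < F; F < E; E < G.
Together: Q < N < H < P < J < K < M < F < E < G.
So G is larger.

G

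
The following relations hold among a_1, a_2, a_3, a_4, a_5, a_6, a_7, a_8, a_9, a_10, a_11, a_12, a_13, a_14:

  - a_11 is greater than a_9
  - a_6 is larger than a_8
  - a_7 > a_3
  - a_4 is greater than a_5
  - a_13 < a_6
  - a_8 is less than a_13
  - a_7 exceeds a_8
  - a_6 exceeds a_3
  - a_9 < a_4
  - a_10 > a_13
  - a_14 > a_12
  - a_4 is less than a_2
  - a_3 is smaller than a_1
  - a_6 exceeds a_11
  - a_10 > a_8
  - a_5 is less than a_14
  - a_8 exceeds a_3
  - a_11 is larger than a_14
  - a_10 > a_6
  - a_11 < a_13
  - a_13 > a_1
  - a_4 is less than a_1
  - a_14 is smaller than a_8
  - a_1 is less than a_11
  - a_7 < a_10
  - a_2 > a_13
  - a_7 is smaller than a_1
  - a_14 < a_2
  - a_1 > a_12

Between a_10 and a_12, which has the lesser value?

a_12

a_12 < a_14 and a_14 < a_8 give a_12 < a_8.
Then a_8 < a_7 extends the chain to a_7.
Then a_7 < a_1 extends the chain to a_1.
With a_1 < a_11: a_12 < a_14 < a_8 < a_7 < a_1 < a_11.
With a_11 < a_13: a_12 < a_14 < a_8 < a_7 < a_1 < a_11 < a_13.
With a_13 < a_6: a_12 < a_14 < a_8 < a_7 < a_1 < a_11 < a_13 < a_6.
Then a_6 < a_10 extends the chain to a_10.
So a_12 < a_10; a_12 is the smaller of the two.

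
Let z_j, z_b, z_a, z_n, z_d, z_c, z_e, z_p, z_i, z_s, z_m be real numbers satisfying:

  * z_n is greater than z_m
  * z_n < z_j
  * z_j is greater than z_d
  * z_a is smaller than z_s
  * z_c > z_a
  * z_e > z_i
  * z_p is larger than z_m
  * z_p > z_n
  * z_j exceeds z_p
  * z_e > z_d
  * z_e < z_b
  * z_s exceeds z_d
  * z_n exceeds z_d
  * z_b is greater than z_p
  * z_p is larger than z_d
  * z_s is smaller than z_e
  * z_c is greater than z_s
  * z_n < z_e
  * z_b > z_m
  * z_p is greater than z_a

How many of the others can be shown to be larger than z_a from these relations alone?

From z_a the given relations immediately reach z_p, z_s, z_c.
From those, z_e, z_b, z_j — 6 in total.
No other element is forced above z_a by the given relations, so the count is 6.

6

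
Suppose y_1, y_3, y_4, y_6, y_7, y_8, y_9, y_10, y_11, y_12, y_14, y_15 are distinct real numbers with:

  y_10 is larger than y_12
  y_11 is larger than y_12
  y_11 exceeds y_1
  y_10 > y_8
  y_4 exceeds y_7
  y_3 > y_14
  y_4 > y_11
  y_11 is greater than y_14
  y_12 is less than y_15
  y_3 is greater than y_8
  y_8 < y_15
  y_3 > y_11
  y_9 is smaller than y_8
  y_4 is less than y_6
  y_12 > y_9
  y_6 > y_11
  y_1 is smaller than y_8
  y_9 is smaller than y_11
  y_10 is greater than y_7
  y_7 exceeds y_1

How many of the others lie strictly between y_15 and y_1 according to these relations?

Chaining upward from y_1 reaches: y_7, y_8, y_11, y_10, y_3, y_4, y_6.
Chaining downward from y_15 reaches: y_9, y_8, y_12.
Strictly between y_1 and y_15 are those in both lists: y_8 — 1 element.

1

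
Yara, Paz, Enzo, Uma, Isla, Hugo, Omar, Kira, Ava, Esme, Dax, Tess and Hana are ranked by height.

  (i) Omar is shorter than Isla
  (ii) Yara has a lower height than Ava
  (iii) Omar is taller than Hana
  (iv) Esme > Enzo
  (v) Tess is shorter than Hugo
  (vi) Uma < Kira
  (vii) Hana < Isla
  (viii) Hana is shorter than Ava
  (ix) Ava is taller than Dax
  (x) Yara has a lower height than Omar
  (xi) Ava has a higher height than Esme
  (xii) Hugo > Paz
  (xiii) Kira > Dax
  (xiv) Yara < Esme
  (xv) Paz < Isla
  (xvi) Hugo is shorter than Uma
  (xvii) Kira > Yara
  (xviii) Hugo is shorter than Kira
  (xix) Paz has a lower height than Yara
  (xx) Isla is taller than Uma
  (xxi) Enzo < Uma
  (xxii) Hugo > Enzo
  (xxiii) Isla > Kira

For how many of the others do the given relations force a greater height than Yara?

The elements the relations force above Yara are Esme, Omar, Kira, Isla, Ava — no chain reaches any other.
That is 5.

5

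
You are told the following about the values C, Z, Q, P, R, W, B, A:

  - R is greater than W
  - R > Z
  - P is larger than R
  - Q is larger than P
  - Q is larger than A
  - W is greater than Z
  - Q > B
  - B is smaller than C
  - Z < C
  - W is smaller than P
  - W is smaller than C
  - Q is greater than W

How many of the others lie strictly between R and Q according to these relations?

1

Chaining upward from R reaches: P.
Chaining downward from Q reaches: Z, W, B, P, A.
Strictly between R and Q are those in both lists: P — 1 element.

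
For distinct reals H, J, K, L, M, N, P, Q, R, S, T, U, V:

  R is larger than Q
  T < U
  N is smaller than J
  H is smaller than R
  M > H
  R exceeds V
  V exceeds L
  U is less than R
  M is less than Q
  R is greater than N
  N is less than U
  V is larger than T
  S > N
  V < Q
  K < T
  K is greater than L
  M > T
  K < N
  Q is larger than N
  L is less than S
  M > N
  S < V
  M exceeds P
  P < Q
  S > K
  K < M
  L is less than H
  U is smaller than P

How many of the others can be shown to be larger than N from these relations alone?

From N the given relations immediately reach U, S, J, M, Q, R.
From those, P, V — 8 in total.
Nothing else is reachable above N; 8 in all.

8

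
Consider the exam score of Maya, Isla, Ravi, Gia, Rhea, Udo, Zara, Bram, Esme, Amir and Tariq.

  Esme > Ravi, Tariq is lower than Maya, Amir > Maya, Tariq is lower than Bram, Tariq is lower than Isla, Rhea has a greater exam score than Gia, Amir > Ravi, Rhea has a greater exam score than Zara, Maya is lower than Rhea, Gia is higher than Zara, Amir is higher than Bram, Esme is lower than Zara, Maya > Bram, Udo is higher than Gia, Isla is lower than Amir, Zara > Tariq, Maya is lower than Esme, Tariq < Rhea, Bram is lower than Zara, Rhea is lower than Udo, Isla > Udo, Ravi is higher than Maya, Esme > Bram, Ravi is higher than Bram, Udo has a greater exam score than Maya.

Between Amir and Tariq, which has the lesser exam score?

Tariq

The relevant relations are Tariq < Bram; Bram < Maya; Maya < Ravi; Ravi < Esme; Esme < Zara; Zara < Gia; Gia < Udo; Udo < Isla; Isla < Amir.
Together: Tariq < Bram < Maya < Ravi < Esme < Zara < Gia < Udo < Isla < Amir.
So Tariq < Amir; Tariq is the lower of the two.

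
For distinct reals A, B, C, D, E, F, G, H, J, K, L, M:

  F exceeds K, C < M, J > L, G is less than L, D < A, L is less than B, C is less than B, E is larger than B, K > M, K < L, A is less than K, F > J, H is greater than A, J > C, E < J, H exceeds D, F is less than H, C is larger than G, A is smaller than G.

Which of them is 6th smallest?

K

The consecutive relations fix a unique order: D < A < G < C < M < K < L < B < E < J < F < H.
The 6th smallest is K.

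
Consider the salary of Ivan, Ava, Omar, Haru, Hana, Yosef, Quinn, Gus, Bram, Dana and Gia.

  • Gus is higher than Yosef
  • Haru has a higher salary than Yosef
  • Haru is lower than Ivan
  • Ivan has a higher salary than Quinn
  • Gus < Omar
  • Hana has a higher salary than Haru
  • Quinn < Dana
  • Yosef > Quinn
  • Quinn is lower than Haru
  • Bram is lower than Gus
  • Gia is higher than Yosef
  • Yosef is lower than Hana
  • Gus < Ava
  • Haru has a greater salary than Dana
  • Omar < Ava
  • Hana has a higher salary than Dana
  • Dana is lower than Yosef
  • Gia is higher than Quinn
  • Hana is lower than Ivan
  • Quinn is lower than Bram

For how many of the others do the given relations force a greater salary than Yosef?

7

Directly above Yosef: Haru, Hana, Gus, Gia.
One step further: Omar, Ivan, Ava (7 so far).
No other element is forced above Yosef by the given relations, so the count is 7.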